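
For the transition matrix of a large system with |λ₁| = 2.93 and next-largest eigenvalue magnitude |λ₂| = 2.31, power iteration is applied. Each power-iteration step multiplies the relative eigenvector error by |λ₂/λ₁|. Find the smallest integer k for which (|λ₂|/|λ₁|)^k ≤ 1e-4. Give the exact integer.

39

|λ₂/λ₁| = 2.31/2.93 = 0.78840
Need k ≥ ln(1e-4) / ln(0.78840) = -9.2103 / -0.2378 ≈ 38.739
Smallest integer k satisfying the bound: 39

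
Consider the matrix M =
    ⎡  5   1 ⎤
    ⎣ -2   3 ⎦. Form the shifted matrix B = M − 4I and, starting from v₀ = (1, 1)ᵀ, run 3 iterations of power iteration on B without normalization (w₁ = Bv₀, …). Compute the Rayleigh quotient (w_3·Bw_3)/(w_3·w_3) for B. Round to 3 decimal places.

B = M − 4I has rows (1, 1); (-2, -1)
w1 = Bv₀ = (2, -3)
w2 = Bw1 = (-1, -1)
w3 = Bw2 = (-2, 3)
Bw3 = (1, 1)
w3·Bw3 = 1; w3·w3 = 13; μ ≈ 1/13 = 0.077

0.077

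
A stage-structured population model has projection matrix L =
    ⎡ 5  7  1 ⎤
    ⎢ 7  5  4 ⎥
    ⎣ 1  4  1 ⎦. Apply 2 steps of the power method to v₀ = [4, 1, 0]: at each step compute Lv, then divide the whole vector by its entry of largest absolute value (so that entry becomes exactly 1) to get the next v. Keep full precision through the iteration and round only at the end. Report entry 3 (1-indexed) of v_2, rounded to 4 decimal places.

Lv0 = (27.00000, 33.00000, 8.00000); divide by 33.00000 → v1 = (0.81818, 1.00000, 0.24242)
Lv1 = (11.33333, 11.69697, 5.06061); divide by 11.69697 → v2 = (0.96891, 1.00000, 0.43264)
Requested entry of v2: 167/386 = 0.4326

0.4326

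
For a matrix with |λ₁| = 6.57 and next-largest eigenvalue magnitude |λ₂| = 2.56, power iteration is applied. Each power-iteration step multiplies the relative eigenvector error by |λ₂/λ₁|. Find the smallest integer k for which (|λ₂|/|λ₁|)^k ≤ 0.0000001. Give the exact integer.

|λ₂/λ₁| = 2.56/6.57 = 0.38965
Need k ≥ ln(0.0000001) / ln(0.38965) = -16.1181 / -0.9425 ≈ 17.101
Smallest integer k satisfying the bound: 18

18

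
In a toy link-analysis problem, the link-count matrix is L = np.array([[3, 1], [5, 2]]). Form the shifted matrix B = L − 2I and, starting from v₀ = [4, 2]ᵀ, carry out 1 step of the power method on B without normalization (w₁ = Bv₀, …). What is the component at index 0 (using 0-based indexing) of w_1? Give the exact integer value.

6

B = L − 2I has rows (1, 1); (5, 0)
w1 = Bv₀ = (1·4 + 1·2; 5·4 + 0·2) = (6, 20)
Requested component of w1: 6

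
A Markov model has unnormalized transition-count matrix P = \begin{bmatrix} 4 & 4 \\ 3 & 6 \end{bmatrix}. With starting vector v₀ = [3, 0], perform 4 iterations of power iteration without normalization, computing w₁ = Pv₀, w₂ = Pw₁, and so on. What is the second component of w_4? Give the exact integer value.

w1 = Pv₀ = (12, 9)
w2 = Pw1 = (84, 90)
w3 = Pw2 = (696, 792)
w4 = Pw3 = (5952, 6840)
The requested component of w4 is 6840.

6840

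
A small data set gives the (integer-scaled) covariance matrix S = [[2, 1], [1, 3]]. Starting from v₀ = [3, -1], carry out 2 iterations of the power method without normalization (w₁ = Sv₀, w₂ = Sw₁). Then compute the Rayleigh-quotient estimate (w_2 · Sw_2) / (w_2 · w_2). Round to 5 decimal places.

w1 = Sv₀ = (2·3 + 1·(-1); 1·3 + 3·(-1)) = (5, 0)
w2 = Sw1 = (2·5 + 1·0; 1·5 + 3·0) = (10, 5)
Sw2 = (25, 25)
w2·Sw2 = 10·25 + 5·25 = 375; w2·w2 = 10·10 + 5·5 = 125
λ ≈ 375/125 = 3.00000

λ ≈ 3.00000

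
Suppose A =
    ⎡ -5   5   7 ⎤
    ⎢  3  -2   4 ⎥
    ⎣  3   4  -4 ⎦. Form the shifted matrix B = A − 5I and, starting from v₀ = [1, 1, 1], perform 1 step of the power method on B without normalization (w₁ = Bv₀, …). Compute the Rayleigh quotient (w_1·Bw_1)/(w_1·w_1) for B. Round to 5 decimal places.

μ ≈ -14.50000

B = A − 5I has rows (-10, 5, 7); (3, -7, 4); (3, 4, -9)
w1 = Bv₀ = ((-10)·1 + 5·1 + 7·1; 3·1 + (-7)·1 + 4·1; 3·1 + 4·1 + (-9)·1) = (2, 0, -2)
Bw1 = (-34, -2, 24)
w1·Bw1 = -116; w1·w1 = 8; μ ≈ -116/8 = -14.50000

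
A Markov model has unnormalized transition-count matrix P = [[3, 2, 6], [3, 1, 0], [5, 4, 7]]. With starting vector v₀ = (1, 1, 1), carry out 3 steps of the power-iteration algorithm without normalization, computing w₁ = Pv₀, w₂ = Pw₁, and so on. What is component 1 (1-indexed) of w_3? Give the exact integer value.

1583

w1 = Pv₀ = (3·1 + 2·1 + 6·1; 3·1 + 1·1 + 0·1; 5·1 + 4·1 + 7·1) = (11, 4, 16)
w2 = Pw1 = (3·11 + 2·4 + 6·16; 3·11 + 1·4 + 0·16; 5·11 + 4·4 + 7·16) = (137, 37, 183)
w3 = Pw2 = (1583, 448, 2114)
The requested component of w3 is 1583.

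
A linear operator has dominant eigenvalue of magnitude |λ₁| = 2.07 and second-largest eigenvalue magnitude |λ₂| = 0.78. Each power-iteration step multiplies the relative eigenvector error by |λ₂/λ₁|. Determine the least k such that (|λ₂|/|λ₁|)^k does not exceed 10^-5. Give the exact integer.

|λ₂/λ₁| = 0.78/2.07 = 0.37681
Need k ≥ ln(10^-5) / ln(0.37681) = -11.5129 / -0.9760 ≈ 11.796
Smallest integer k satisfying the bound: 12

12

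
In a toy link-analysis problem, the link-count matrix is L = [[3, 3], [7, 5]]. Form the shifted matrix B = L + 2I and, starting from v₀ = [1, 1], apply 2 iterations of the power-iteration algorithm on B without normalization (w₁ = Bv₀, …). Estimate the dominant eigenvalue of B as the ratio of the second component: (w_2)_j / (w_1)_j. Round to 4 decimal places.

11.0000

B = L + 2I has rows (5, 3); (7, 7)
w1 = Bv₀ = (5·1 + 3·1; 7·1 + 7·1) = (8, 14)
w2 = Bw1 = (5·8 + 3·14; 7·8 + 7·14) = (82, 154)
Ratio: 154/14 = 11.0000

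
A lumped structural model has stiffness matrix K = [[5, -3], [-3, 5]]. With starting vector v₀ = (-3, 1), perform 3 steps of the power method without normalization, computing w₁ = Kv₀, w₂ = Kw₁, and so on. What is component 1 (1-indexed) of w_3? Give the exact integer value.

w1 = Kv₀ = (-18, 14)
w2 = Kw1 = (-132, 124)
w3 = Kw2 = (-1032, 1016)
The requested component of w3 is -1032.

-1032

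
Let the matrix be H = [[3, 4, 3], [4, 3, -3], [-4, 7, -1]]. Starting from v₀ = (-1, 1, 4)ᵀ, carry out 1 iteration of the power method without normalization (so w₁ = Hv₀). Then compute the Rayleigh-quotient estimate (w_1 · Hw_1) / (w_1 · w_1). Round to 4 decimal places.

w1 = Hv₀ = (13, -13, 7)
Hw1 = (8, -8, -150)
w1·Hw1 = 13·8 + (-13)·(-8) + 7·(-150) = -842; w1·w1 = 13·13 + (-13)·(-13) + 7·7 = 387
λ ≈ -842/387 = -2.1757

-2.1757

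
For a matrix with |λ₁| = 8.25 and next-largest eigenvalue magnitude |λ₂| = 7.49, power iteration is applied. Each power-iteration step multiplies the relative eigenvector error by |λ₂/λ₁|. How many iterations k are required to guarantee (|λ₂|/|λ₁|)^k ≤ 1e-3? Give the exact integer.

72

|λ₂/λ₁| = 7.49/8.25 = 0.90788
Need k ≥ ln(1e-3) / ln(0.90788) = -6.9078 / -0.0966 ≈ 71.476
Smallest integer k satisfying the bound: 72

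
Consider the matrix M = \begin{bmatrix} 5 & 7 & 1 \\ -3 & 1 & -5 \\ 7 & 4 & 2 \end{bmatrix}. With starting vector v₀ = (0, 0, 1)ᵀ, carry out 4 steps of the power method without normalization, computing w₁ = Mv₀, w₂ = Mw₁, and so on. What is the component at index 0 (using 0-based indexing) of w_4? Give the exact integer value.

-884

w1 = Mv₀ = (1, -5, 2)
w2 = Mw1 = (-28, -18, -9)
w3 = Mw2 = (-275, 111, -286)
w4 = Mw3 = (-884, 2366, -2053)
The requested component of w4 is -884.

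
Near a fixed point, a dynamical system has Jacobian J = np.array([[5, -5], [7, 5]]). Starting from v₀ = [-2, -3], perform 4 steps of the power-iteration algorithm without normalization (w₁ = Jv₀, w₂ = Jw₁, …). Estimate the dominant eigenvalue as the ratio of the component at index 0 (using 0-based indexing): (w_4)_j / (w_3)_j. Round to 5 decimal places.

2.71429

w1 = Jv₀ = (5·(-2) + (-5)·(-3); 7·(-2) + 5·(-3)) = (5, -29)
w2 = Jw1 = (5·5 + (-5)·(-29); 7·5 + 5·(-29)) = (170, -110)
w3 = Jw2 = (1400, 640)
w4 = Jw3 = (3800, 13000)
Ratio at component: 3800 / 1400 = 2.71429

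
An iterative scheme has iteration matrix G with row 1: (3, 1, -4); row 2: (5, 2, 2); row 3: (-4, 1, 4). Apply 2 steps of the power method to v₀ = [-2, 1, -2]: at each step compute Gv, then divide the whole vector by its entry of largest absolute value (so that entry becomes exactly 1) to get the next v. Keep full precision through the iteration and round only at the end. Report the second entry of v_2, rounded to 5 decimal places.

0.35000

Gv0 = (3.000000, -12.000000, 1.000000); divide by -12.000000 → v1 = (-0.250000, 1.000000, -0.083333)
Gv1 = (0.583333, 0.583333, 1.666667); divide by 1.666667 → v2 = (0.350000, 0.350000, 1.000000)
Requested entry of v2: -7/-20 = 0.35000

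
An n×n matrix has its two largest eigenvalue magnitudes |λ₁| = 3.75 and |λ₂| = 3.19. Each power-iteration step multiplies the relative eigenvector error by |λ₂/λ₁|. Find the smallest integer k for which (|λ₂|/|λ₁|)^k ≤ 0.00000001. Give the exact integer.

114

|λ₂/λ₁| = 3.19/3.75 = 0.85067
Need k ≥ ln(0.00000001) / ln(0.85067) = -18.4207 / -0.1617 ≈ 113.894
Smallest integer k satisfying the bound: 114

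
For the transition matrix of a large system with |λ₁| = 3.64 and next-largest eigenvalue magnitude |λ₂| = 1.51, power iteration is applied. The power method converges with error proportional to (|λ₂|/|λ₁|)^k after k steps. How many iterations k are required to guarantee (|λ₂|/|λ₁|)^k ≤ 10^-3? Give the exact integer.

8

|λ₂/λ₁| = 1.51/3.64 = 0.41484
Need k ≥ ln(10^-3) / ln(0.41484) = -6.9078 / -0.8799 ≈ 7.851
Smallest integer k satisfying the bound: 8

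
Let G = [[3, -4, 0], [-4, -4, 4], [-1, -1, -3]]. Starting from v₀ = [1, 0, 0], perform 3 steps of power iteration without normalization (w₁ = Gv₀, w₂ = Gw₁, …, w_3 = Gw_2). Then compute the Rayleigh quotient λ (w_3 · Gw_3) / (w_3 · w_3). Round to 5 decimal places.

w1 = Gv₀ = (3, -4, -1)
w2 = Gw1 = (25, 0, 4)
w3 = Gw2 = (75, -84, -37)
Gw3 = (561, -112, 120)
w3·Gw3 = 75·561 + (-84)·(-112) + (-37)·120 = 47043; w3·w3 = 75·75 + (-84)·(-84) + (-37)·(-37) = 14050
λ ≈ 47043/14050 = 3.34826

3.34826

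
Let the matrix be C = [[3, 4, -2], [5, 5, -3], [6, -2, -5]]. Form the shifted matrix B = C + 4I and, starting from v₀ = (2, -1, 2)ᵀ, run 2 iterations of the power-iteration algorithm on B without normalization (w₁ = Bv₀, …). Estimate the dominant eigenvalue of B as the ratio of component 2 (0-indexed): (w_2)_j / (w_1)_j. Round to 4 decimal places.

B = C + 4I has rows (7, 4, -2); (5, 9, -3); (6, -2, -1)
w1 = Bv₀ = (6, -5, 12)
w2 = Bw1 = (-2, -51, 34)
Ratio: 34/12 = 2.8333

μ ≈ 2.8333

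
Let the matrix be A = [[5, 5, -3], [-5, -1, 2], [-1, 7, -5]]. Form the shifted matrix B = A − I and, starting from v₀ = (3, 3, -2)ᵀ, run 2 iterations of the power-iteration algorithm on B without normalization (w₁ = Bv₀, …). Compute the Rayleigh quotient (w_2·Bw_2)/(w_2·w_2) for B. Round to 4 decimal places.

-5.1011

B = A − I has rows (4, 5, -3); (-5, -2, 2); (-1, 7, -6)
w1 = Bv₀ = (4·3 + 5·3 + (-3)·(-2); (-5)·3 + (-2)·3 + 2·(-2); (-1)·3 + 7·3 + (-6)·(-2)) = (33, -25, 30)
w2 = Bw1 = (4·33 + 5·(-25) + (-3)·30; (-5)·33 + (-2)·(-25) + 2·30; (-1)·33 + 7·(-25) + (-6)·30) = (-83, -55, -388)
Bw2 = (557, -251, 2026)
w2·Bw2 = -818514; w2·w2 = 160458; μ ≈ -818514/160458 = -5.1011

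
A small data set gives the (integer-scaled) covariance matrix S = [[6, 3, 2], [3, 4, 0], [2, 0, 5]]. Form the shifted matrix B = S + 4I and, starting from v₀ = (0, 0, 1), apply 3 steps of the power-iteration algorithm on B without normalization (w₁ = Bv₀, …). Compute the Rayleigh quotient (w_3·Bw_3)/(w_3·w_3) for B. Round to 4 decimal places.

B = S + 4I has rows (10, 3, 2); (3, 8, 0); (2, 0, 9)
w1 = Bv₀ = (10·0 + 3·0 + 2·1; 3·0 + 8·0 + 0·1; 2·0 + 0·0 + 9·1) = (2, 0, 9)
w2 = Bw1 = (10·2 + 3·0 + 2·9; 3·2 + 8·0 + 0·9; 2·2 + 0·0 + 9·9) = (38, 6, 85)
w3 = Bw2 = (568, 162, 841)
Bw3 = (7848, 3000, 8705)
w3·Bw3 = 12264569; w3·w3 = 1056149; μ ≈ 12264569/1056149 = 11.6125

11.6125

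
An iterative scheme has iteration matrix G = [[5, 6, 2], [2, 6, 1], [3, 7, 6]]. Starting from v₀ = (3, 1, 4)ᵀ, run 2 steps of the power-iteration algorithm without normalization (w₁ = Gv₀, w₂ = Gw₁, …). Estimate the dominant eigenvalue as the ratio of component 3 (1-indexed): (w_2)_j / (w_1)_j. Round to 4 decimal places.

w1 = Gv₀ = (5·3 + 6·1 + 2·4; 2·3 + 6·1 + 1·4; 3·3 + 7·1 + 6·4) = (29, 16, 40)
w2 = Gw1 = (5·29 + 6·16 + 2·40; 2·29 + 6·16 + 1·40; 3·29 + 7·16 + 6·40) = (321, 194, 439)
Ratio at component: 439 / 40 = 10.9750

λ ≈ 10.9750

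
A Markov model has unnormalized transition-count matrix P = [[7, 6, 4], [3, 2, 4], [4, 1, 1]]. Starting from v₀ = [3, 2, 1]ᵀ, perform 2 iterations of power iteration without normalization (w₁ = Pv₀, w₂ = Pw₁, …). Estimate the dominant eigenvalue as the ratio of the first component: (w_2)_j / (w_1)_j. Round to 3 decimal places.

λ ≈ 11.378

w1 = Pv₀ = (37, 17, 15)
w2 = Pw1 = (421, 205, 180)
Ratio at component: 421 / 37 = 11.378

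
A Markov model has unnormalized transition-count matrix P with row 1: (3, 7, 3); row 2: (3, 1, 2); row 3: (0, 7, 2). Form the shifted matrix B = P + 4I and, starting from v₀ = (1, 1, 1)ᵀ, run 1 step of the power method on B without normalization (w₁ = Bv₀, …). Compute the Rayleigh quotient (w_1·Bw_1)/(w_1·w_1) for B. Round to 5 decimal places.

μ ≈ 12.67025

B = P + 4I has rows (7, 7, 3); (3, 5, 2); (0, 7, 6)
w1 = Bv₀ = (7·1 + 7·1 + 3·1; 3·1 + 5·1 + 2·1; 0·1 + 7·1 + 6·1) = (17, 10, 13)
Bw1 = (228, 127, 148)
w1·Bw1 = 7070; w1·w1 = 558; μ ≈ 7070/558 = 12.67025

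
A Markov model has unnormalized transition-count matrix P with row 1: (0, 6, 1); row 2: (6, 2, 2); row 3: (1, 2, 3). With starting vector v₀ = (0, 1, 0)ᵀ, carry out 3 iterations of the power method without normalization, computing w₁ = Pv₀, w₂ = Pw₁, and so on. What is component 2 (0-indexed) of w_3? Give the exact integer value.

w1 = Pv₀ = (0·0 + 6·1 + 1·0; 6·0 + 2·1 + 2·0; 1·0 + 2·1 + 3·0) = (6, 2, 2)
w2 = Pw1 = (0·6 + 6·2 + 1·2; 6·6 + 2·2 + 2·2; 1·6 + 2·2 + 3·2) = (14, 44, 16)
w3 = Pw2 = (280, 204, 150)
The requested component of w3 is 150.

150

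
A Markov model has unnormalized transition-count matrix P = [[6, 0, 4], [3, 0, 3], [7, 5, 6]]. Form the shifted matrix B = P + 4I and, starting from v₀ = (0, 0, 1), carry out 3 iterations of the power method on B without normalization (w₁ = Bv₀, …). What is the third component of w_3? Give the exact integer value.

B = P + 4I has rows (10, 0, 4); (3, 4, 3); (7, 5, 10)
w1 = Bv₀ = (10·0 + 0·0 + 4·1; 3·0 + 4·0 + 3·1; 7·0 + 5·0 + 10·1) = (4, 3, 10)
w2 = Bw1 = (10·4 + 0·3 + 4·10; 3·4 + 4·3 + 3·10; 7·4 + 5·3 + 10·10) = (80, 54, 143)
w3 = Bw2 = (1372, 885, 2260)
Requested component of w3: 2260

2260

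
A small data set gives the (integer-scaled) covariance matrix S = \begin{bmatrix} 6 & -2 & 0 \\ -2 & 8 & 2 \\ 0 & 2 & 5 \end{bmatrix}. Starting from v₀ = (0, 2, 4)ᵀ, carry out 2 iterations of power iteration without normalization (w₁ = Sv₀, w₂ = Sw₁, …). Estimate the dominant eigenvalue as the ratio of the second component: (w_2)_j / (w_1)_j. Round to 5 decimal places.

λ ≈ 10.33333

w1 = Sv₀ = (6·0 + (-2)·2 + 0·4; (-2)·0 + 8·2 + 2·4; 0·0 + 2·2 + 5·4) = (-4, 24, 24)
w2 = Sw1 = (6·(-4) + (-2)·24 + 0·24; (-2)·(-4) + 8·24 + 2·24; 0·(-4) + 2·24 + 5·24) = (-72, 248, 168)
Ratio at component: 248 / 24 = 10.33333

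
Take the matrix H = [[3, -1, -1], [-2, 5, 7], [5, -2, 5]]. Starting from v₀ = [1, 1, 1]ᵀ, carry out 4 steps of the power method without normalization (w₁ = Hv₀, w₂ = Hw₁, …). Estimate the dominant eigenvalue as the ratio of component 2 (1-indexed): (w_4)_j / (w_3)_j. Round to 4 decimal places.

3.9545

w1 = Hv₀ = (1, 10, 8)
w2 = Hw1 = (-15, 104, 25)
w3 = Hw2 = (-174, 725, -158)
w4 = Hw3 = (-1089, 2867, -3110)
Ratio at component: 2867 / 725 = 3.9545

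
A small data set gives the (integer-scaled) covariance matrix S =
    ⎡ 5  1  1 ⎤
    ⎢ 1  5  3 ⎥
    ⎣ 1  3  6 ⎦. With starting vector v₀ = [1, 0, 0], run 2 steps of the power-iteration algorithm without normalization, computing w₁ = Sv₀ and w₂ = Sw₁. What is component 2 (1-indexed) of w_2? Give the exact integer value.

13

w1 = Sv₀ = (5·1 + 1·0 + 1·0; 1·1 + 5·0 + 3·0; 1·1 + 3·0 + 6·0) = (5, 1, 1)
w2 = Sw1 = (5·5 + 1·1 + 1·1; 1·5 + 5·1 + 3·1; 1·5 + 3·1 + 6·1) = (27, 13, 14)
The requested component of w2 is 13.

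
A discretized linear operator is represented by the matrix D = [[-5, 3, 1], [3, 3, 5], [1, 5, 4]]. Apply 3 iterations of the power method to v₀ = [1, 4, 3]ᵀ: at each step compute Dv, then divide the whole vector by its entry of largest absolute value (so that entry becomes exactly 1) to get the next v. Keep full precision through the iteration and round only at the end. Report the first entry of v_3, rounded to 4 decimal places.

0.2933

Dv0 = (10.00000, 30.00000, 33.00000); divide by 33.00000 → v1 = (0.30303, 0.90909, 1.00000)
Dv1 = (2.21212, 8.63636, 8.84848); divide by 8.84848 → v2 = (0.25000, 0.97603, 1.00000)
Dv2 = (2.67808, 8.67808, 9.13014); divide by 9.13014 → v3 = (0.29332, 0.95049, 1.00000)
Requested entry of v3: 782/2666 = 0.2933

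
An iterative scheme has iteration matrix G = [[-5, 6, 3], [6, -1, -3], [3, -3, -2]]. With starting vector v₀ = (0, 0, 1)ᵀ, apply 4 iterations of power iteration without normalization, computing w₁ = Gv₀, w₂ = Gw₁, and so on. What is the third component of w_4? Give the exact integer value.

2734

w1 = Gv₀ = ((-5)·0 + 6·0 + 3·1; 6·0 + (-1)·0 + (-3)·1; 3·0 + (-3)·0 + (-2)·1) = (3, -3, -2)
w2 = Gw1 = ((-5)·3 + 6·(-3) + 3·(-2); 6·3 + (-1)·(-3) + (-3)·(-2); 3·3 + (-3)·(-3) + (-2)·(-2)) = (-39, 27, 22)
w3 = Gw2 = (423, -327, -242)
w4 = Gw3 = (-4803, 3591, 2734)
The requested component of w4 is 2734.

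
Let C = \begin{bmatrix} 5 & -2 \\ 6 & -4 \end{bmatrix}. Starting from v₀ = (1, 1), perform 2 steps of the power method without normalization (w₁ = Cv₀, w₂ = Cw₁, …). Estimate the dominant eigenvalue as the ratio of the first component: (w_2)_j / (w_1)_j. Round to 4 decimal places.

w1 = Cv₀ = (5·1 + (-2)·1; 6·1 + (-4)·1) = (3, 2)
w2 = Cw1 = (5·3 + (-2)·2; 6·3 + (-4)·2) = (11, 10)
Ratio at component: 11 / 3 = 3.6667

λ ≈ 3.6667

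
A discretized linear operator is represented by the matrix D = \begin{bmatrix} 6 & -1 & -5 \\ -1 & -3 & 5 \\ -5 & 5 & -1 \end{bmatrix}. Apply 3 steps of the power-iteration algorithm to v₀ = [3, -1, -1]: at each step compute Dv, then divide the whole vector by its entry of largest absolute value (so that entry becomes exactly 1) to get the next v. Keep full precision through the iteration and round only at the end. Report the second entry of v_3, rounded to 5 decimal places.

Dv0 = (24.000000, -5.000000, -19.000000); divide by 24.000000 → v1 = (1.000000, -0.208333, -0.791667)
Dv1 = (10.166667, -4.333333, -5.250000); divide by 10.166667 → v2 = (1.000000, -0.426230, -0.516393)
Dv2 = (9.008197, -2.303279, -6.614754); divide by 9.008197 → v3 = (1.000000, -0.255687, -0.734304)
Requested entry of v3: -562/2198 = -0.25569

-0.25569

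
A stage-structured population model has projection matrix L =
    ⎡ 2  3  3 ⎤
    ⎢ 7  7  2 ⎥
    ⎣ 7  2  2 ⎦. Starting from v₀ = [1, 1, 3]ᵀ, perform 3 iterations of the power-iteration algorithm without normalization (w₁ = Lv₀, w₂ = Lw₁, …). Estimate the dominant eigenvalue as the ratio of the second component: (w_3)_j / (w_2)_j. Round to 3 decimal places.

w1 = Lv₀ = (14, 20, 15)
w2 = Lw1 = (133, 268, 168)
w3 = Lw2 = (1574, 3143, 1803)
Ratio at component: 3143 / 268 = 11.728

11.728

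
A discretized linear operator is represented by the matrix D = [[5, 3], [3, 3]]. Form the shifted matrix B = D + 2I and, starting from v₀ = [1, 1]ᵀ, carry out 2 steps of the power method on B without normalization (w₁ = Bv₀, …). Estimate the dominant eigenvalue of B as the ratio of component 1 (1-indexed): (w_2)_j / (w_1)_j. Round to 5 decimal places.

9.40000

B = D + 2I has rows (7, 3); (3, 5)
w1 = Bv₀ = (7·1 + 3·1; 3·1 + 5·1) = (10, 8)
w2 = Bw1 = (7·10 + 3·8; 3·10 + 5·8) = (94, 70)
Ratio: 94/10 = 9.40000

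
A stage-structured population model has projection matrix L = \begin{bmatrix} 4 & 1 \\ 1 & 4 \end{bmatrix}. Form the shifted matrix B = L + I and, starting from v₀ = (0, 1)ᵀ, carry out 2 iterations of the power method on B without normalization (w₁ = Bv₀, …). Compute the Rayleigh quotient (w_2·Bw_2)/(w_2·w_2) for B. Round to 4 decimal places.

B = L + I has rows (5, 1); (1, 5)
w1 = Bv₀ = (5·0 + 1·1; 1·0 + 5·1) = (1, 5)
w2 = Bw1 = (5·1 + 1·5; 1·1 + 5·5) = (10, 26)
Bw2 = (76, 140)
w2·Bw2 = 4400; w2·w2 = 776; μ ≈ 4400/776 = 5.6701

5.6701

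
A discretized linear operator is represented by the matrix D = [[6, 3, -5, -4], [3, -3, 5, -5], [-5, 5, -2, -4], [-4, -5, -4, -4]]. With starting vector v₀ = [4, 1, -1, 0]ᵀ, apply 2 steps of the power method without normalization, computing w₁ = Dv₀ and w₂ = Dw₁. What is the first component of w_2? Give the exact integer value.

337

w1 = Dv₀ = (32, 4, -13, -17)
w2 = Dw1 = (337, 104, -46, -28)
The requested component of w2 is 337.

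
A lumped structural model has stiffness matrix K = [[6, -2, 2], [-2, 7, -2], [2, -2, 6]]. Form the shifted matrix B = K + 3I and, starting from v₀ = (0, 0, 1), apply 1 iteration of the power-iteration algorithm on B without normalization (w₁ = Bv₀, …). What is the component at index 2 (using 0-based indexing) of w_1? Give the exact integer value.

9

B = K + 3I has rows (9, -2, 2); (-2, 10, -2); (2, -2, 9)
w1 = Bv₀ = (2, -2, 9)
Requested component of w1: 9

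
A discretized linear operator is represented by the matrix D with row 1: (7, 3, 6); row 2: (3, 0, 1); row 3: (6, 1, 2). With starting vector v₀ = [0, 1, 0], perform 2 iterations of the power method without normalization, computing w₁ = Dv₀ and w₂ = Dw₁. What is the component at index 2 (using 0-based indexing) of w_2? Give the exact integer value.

w1 = Dv₀ = (7·0 + 3·1 + 6·0; 3·0 + 0·1 + 1·0; 6·0 + 1·1 + 2·0) = (3, 0, 1)
w2 = Dw1 = (7·3 + 3·0 + 6·1; 3·3 + 0·0 + 1·1; 6·3 + 1·0 + 2·1) = (27, 10, 20)
The requested component of w2 is 20.

20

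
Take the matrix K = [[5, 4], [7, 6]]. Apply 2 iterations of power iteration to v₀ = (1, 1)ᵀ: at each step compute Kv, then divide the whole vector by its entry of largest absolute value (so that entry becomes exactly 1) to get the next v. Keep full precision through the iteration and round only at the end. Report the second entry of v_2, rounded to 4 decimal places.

1.0000

Kv0 = (9.00000, 13.00000); divide by 13.00000 → v1 = (0.69231, 1.00000)
Kv1 = (7.46154, 10.84615); divide by 10.84615 → v2 = (0.68794, 1.00000)
Requested entry of v2: 141/141 = 1.0000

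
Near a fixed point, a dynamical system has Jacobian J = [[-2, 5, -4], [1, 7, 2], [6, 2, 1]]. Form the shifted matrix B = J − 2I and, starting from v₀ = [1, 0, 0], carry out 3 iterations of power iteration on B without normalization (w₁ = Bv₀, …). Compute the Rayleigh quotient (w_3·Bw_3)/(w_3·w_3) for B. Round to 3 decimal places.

B = J − 2I has rows (-4, 5, -4); (1, 5, 2); (6, 2, -1)
w1 = Bv₀ = ((-4)·1 + 5·0 + (-4)·0; 1·1 + 5·0 + 2·0; 6·1 + 2·0 + (-1)·0) = (-4, 1, 6)
w2 = Bw1 = ((-4)·(-4) + 5·1 + (-4)·6; 1·(-4) + 5·1 + 2·6; 6·(-4) + 2·1 + (-1)·6) = (-3, 13, -28)
w3 = Bw2 = (189, 6, 36)
Bw3 = (-870, 291, 1110)
w3·Bw3 = -122724; w3·w3 = 37053; μ ≈ -122724/37053 = -3.312

-3.312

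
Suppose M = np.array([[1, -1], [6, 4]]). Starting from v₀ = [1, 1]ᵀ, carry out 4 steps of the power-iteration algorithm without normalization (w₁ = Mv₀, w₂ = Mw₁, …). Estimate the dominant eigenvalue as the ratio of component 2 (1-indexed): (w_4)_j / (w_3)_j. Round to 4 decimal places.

λ ≈ 1.0000

w1 = Mv₀ = (0, 10)
w2 = Mw1 = (-10, 40)
w3 = Mw2 = (-50, 100)
w4 = Mw3 = (-150, 100)
Ratio at component: 100 / 100 = 1.0000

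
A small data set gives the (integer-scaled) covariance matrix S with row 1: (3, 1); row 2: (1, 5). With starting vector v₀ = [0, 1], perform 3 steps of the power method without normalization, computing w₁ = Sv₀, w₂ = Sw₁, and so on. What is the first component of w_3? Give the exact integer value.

50

w1 = Sv₀ = (3·0 + 1·1; 1·0 + 5·1) = (1, 5)
w2 = Sw1 = (3·1 + 1·5; 1·1 + 5·5) = (8, 26)
w3 = Sw2 = (50, 138)
The requested component of w3 is 50.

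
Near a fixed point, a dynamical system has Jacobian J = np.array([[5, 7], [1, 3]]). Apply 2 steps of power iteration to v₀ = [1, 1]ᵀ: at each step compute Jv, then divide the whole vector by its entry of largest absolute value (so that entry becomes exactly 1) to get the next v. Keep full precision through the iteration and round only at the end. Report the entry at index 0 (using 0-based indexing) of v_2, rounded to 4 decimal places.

1.0000

Jv0 = (12.00000, 4.00000); divide by 12.00000 → v1 = (1.00000, 0.33333)
Jv1 = (7.33333, 2.00000); divide by 7.33333 → v2 = (1.00000, 0.27273)
Requested entry of v2: 88/88 = 1.0000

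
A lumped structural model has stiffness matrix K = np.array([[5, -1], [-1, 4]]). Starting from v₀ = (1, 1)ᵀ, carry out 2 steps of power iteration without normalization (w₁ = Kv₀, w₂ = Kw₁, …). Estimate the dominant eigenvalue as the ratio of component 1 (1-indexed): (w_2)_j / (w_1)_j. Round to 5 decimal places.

λ ≈ 4.25000

w1 = Kv₀ = (5·1 + (-1)·1; (-1)·1 + 4·1) = (4, 3)
w2 = Kw1 = (5·4 + (-1)·3; (-1)·4 + 4·3) = (17, 8)
Ratio at component: 17 / 4 = 4.25000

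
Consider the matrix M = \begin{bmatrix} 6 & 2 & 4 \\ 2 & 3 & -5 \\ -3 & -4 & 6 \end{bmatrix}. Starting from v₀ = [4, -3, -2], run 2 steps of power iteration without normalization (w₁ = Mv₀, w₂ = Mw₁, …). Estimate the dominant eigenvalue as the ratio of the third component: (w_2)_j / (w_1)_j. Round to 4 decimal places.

11.5000

w1 = Mv₀ = (6·4 + 2·(-3) + 4·(-2); 2·4 + 3·(-3) + (-5)·(-2); (-3)·4 + (-4)·(-3) + 6·(-2)) = (10, 9, -12)
w2 = Mw1 = (6·10 + 2·9 + 4·(-12); 2·10 + 3·9 + (-5)·(-12); (-3)·10 + (-4)·9 + 6·(-12)) = (30, 107, -138)
Ratio at component: -138 / -12 = 11.5000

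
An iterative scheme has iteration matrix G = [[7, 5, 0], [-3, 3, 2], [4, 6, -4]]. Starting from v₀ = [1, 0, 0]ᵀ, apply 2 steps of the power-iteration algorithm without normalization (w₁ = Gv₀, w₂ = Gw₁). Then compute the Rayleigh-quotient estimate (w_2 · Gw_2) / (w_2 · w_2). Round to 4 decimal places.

w1 = Gv₀ = (7, -3, 4)
w2 = Gw1 = (34, -22, -6)
Gw2 = (128, -180, 28)
w2·Gw2 = 34·128 + (-22)·(-180) + (-6)·28 = 8144; w2·w2 = 34·34 + (-22)·(-22) + (-6)·(-6) = 1676
λ ≈ 8144/1676 = 4.8592

4.8592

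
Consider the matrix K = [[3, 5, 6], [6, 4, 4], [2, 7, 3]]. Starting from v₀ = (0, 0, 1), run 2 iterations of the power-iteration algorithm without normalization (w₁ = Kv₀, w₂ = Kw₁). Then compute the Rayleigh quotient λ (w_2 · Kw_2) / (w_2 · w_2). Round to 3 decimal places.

w1 = Kv₀ = (3·0 + 5·0 + 6·1; 6·0 + 4·0 + 4·1; 2·0 + 7·0 + 3·1) = (6, 4, 3)
w2 = Kw1 = (3·6 + 5·4 + 6·3; 6·6 + 4·4 + 4·3; 2·6 + 7·4 + 3·3) = (56, 64, 49)
Kw2 = (782, 788, 707)
w2·Kw2 = 56·782 + 64·788 + 49·707 = 128867; w2·w2 = 56·56 + 64·64 + 49·49 = 9633
λ ≈ 128867/9633 = 13.378

13.378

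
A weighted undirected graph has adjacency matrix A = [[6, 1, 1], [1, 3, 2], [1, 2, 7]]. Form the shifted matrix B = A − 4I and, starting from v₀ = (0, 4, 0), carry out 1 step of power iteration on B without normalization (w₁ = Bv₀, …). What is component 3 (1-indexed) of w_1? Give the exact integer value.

B = A − 4I has rows (2, 1, 1); (1, -1, 2); (1, 2, 3)
w1 = Bv₀ = (2·0 + 1·4 + 1·0; 1·0 + (-1)·4 + 2·0; 1·0 + 2·4 + 3·0) = (4, -4, 8)
Requested component of w1: 8

8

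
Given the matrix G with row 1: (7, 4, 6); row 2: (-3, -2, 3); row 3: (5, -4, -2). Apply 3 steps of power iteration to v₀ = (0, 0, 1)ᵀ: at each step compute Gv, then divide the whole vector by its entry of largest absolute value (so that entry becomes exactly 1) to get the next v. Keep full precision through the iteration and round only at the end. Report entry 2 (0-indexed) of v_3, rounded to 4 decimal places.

0.9346

Gv0 = (6.00000, 3.00000, -2.00000); divide by 6.00000 → v1 = (1.00000, 0.50000, -0.33333)
Gv1 = (7.00000, -5.00000, 3.66667); divide by 7.00000 → v2 = (1.00000, -0.71429, 0.52381)
Gv2 = (7.28571, 0.00000, 6.80952); divide by 7.28571 → v3 = (1.00000, 0.00000, 0.93464)
Requested entry of v3: 286/306 = 0.9346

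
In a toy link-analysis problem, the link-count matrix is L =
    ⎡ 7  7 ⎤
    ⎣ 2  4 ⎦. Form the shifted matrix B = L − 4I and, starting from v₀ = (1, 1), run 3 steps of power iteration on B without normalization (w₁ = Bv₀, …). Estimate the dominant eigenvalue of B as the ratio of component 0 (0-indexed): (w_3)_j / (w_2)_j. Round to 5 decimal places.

B = L − 4I has rows (3, 7); (2, 0)
w1 = Bv₀ = (10, 2)
w2 = Bw1 = (44, 20)
w3 = Bw2 = (272, 88)
Ratio: 272/44 = 6.18182

6.18182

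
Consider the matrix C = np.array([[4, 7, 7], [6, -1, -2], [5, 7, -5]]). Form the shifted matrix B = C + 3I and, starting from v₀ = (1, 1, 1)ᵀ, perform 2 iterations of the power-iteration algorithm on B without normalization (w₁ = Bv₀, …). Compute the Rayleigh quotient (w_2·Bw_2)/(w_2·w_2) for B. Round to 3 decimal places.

μ ≈ 13.714

B = C + 3I has rows (7, 7, 7); (6, 2, -2); (5, 7, -2)
w1 = Bv₀ = (7·1 + 7·1 + 7·1; 6·1 + 2·1 + (-2)·1; 5·1 + 7·1 + (-2)·1) = (21, 6, 10)
w2 = Bw1 = (7·21 + 7·6 + 7·10; 6·21 + 2·6 + (-2)·10; 5·21 + 7·6 + (-2)·10) = (259, 118, 127)
Bw2 = (3528, 1536, 1867)
w2·Bw2 = 1332109; w2·w2 = 97134; μ ≈ 1332109/97134 = 13.714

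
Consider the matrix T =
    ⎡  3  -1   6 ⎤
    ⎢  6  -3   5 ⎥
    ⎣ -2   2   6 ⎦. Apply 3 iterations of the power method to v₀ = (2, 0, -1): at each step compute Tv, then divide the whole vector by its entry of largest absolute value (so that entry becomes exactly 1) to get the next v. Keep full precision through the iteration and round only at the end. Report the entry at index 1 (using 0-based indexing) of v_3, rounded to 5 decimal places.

1.00000

Tv0 = (0.000000, 7.000000, -10.000000); divide by -10.000000 → v1 = (0.000000, -0.700000, 1.000000)
Tv1 = (6.700000, 7.100000, 4.600000); divide by 7.100000 → v2 = (0.943662, 1.000000, 0.647887)
Tv2 = (5.718310, 5.901408, 4.000000); divide by 5.901408 → v3 = (0.968974, 1.000000, 0.677804)
Requested entry of v3: -419/-419 = 1.00000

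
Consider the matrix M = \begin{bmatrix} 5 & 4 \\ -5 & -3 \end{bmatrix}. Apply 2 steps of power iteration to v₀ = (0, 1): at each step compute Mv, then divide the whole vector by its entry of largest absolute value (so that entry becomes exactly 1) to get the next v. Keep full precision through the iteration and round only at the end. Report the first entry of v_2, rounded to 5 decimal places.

-0.72727

Mv0 = (4.000000, -3.000000); divide by 4.000000 → v1 = (1.000000, -0.750000)
Mv1 = (2.000000, -2.750000); divide by -2.750000 → v2 = (-0.727273, 1.000000)
Requested entry of v2: 8/-11 = -0.72727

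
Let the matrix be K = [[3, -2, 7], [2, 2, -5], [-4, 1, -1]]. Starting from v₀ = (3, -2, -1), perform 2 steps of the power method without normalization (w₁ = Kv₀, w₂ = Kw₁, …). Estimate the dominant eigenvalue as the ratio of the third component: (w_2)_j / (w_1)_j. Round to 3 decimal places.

λ ≈ 0.308

w1 = Kv₀ = (6, 7, -13)
w2 = Kw1 = (-87, 91, -4)
Ratio at component: -4 / -13 = 0.308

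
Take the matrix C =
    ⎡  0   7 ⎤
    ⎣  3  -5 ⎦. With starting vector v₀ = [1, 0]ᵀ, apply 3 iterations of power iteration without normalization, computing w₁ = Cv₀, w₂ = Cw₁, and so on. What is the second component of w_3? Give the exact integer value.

138

w1 = Cv₀ = (0·1 + 7·0; 3·1 + (-5)·0) = (0, 3)
w2 = Cw1 = (0·0 + 7·3; 3·0 + (-5)·3) = (21, -15)
w3 = Cw2 = (-105, 138)
The requested component of w3 is 138.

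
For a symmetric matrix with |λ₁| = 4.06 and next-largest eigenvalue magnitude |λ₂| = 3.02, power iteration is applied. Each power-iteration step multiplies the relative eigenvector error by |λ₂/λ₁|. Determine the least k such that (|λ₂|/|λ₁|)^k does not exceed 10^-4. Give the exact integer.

32

|λ₂/λ₁| = 3.02/4.06 = 0.74384
Need k ≥ ln(10^-4) / ln(0.74384) = -9.2103 / -0.2959 ≈ 31.124
Smallest integer k satisfying the bound: 32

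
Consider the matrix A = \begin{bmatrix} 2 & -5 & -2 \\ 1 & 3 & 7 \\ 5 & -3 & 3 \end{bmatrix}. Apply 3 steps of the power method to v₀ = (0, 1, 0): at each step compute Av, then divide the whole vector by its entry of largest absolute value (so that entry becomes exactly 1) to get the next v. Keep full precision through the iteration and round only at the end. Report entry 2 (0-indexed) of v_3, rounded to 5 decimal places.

Av0 = (-5.000000, 3.000000, -3.000000); divide by -5.000000 → v1 = (1.000000, -0.600000, 0.600000)
Av1 = (3.800000, 3.400000, 8.600000); divide by 8.600000 → v2 = (0.441860, 0.395349, 1.000000)
Av2 = (-3.093023, 8.627907, 4.023256); divide by 8.627907 → v3 = (-0.358491, 1.000000, 0.466307)
Requested entry of v3: -173/-371 = 0.46631

0.46631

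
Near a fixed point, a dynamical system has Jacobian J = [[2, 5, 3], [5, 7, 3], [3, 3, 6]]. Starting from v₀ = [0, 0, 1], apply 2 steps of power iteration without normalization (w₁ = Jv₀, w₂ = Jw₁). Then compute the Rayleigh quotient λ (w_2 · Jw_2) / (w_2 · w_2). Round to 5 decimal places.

w1 = Jv₀ = (3, 3, 6)
w2 = Jw1 = (39, 54, 54)
Jw2 = (510, 735, 603)
w2·Jw2 = 39·510 + 54·735 + 54·603 = 92142; w2·w2 = 39·39 + 54·54 + 54·54 = 7353
λ ≈ 92142/7353 = 12.53121

λ ≈ 12.53121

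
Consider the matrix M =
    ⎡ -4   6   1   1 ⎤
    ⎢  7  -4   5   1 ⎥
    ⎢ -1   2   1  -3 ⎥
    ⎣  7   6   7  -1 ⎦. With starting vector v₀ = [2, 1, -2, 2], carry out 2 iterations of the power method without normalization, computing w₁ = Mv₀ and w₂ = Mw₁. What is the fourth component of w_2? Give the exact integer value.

-62

w1 = Mv₀ = (-2, 2, -8, 4)
w2 = Mw1 = (16, -58, -14, -62)
The requested component of w2 is -62.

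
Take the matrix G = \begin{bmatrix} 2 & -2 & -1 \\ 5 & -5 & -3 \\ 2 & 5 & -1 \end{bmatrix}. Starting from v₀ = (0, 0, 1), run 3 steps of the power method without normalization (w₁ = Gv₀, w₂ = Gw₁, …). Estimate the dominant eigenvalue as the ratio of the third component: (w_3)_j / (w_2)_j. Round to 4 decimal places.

w1 = Gv₀ = (2·0 + (-2)·0 + (-1)·1; 5·0 + (-5)·0 + (-3)·1; 2·0 + 5·0 + (-1)·1) = (-1, -3, -1)
w2 = Gw1 = (2·(-1) + (-2)·(-3) + (-1)·(-1); 5·(-1) + (-5)·(-3) + (-3)·(-1); 2·(-1) + 5·(-3) + (-1)·(-1)) = (5, 13, -16)
w3 = Gw2 = (0, 8, 91)
Ratio at component: 91 / -16 = -5.6875

λ ≈ -5.6875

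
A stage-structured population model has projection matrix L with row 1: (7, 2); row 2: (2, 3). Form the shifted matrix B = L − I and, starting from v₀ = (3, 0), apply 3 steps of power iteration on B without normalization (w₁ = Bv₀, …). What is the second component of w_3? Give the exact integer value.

B = L − I has rows (6, 2); (2, 2)
w1 = Bv₀ = (6·3 + 2·0; 2·3 + 2·0) = (18, 6)
w2 = Bw1 = (6·18 + 2·6; 2·18 + 2·6) = (120, 48)
w3 = Bw2 = (816, 336)
Requested component of w3: 336

336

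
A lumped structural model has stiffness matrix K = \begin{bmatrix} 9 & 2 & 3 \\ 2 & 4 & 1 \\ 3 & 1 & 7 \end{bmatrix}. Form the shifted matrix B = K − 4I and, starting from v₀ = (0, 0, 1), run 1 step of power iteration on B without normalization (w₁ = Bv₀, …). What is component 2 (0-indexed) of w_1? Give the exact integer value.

3

B = K − 4I has rows (5, 2, 3); (2, 0, 1); (3, 1, 3)
w1 = Bv₀ = (3, 1, 3)
Requested component of w1: 3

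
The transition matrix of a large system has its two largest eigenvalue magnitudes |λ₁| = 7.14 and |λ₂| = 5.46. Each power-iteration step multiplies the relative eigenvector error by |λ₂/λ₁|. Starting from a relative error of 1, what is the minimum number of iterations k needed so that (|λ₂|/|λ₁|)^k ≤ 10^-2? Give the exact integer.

18

|λ₂/λ₁| = 5.46/7.14 = 0.76471
Need k ≥ ln(10^-2) / ln(0.76471) = -4.6052 / -0.2683 ≈ 17.167
Smallest integer k satisfying the bound: 18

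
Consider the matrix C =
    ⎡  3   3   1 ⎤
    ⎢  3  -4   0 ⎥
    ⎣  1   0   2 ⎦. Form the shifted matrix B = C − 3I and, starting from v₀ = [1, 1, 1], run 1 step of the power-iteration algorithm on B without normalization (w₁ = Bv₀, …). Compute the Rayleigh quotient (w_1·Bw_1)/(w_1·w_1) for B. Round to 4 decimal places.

μ ≈ -6.5000

B = C − 3I has rows (0, 3, 1); (3, -7, 0); (1, 0, -1)
w1 = Bv₀ = (0·1 + 3·1 + 1·1; 3·1 + (-7)·1 + 0·1; 1·1 + 0·1 + (-1)·1) = (4, -4, 0)
Bw1 = (-12, 40, 4)
w1·Bw1 = -208; w1·w1 = 32; μ ≈ -208/32 = -6.5000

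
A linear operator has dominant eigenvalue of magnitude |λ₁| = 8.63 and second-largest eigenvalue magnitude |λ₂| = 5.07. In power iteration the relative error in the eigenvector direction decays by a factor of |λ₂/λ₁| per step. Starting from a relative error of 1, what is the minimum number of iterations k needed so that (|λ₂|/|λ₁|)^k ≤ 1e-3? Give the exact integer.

|λ₂/λ₁| = 5.07/8.63 = 0.58749
Need k ≥ ln(1e-3) / ln(0.58749) = -6.9078 / -0.5319 ≈ 12.987
Smallest integer k satisfying the bound: 13

13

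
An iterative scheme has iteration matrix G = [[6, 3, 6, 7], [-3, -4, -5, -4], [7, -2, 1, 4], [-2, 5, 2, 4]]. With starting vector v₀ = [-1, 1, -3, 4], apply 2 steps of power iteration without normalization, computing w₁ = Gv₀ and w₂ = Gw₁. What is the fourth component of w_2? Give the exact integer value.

52

w1 = Gv₀ = (6·(-1) + 3·1 + 6·(-3) + 7·4; (-3)·(-1) + (-4)·1 + (-5)·(-3) + (-4)·4; 7·(-1) + (-2)·1 + 1·(-3) + 4·4; (-2)·(-1) + 5·1 + 2·(-3) + 4·4) = (7, -2, 4, 17)
w2 = Gw1 = (6·7 + 3·(-2) + 6·4 + 7·17; (-3)·7 + (-4)·(-2) + (-5)·4 + (-4)·17; 7·7 + (-2)·(-2) + 1·4 + 4·17; (-2)·7 + 5·(-2) + 2·4 + 4·17) = (179, -101, 125, 52)
The requested component of w2 is 52.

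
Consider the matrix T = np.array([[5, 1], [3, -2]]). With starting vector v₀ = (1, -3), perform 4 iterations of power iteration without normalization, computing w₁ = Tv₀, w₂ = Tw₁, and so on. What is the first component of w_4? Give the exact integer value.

496

w1 = Tv₀ = (2, 9)
w2 = Tw1 = (19, -12)
w3 = Tw2 = (83, 81)
w4 = Tw3 = (496, 87)
The requested component of w4 is 496.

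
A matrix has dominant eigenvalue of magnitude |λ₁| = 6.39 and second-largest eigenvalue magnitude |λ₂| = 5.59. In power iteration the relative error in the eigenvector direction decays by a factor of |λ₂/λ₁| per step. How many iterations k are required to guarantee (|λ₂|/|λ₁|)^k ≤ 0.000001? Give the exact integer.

|λ₂/λ₁| = 5.59/6.39 = 0.87480
Need k ≥ ln(0.000001) / ln(0.87480) = -13.8155 / -0.1338 ≈ 103.290
Smallest integer k satisfying the bound: 104

104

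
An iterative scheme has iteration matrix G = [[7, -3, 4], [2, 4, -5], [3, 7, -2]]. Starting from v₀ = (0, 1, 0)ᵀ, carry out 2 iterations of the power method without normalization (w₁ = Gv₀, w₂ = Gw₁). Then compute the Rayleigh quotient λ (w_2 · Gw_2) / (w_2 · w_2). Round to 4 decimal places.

w1 = Gv₀ = (7·0 + (-3)·1 + 4·0; 2·0 + 4·1 + (-5)·0; 3·0 + 7·1 + (-2)·0) = (-3, 4, 7)
w2 = Gw1 = (7·(-3) + (-3)·4 + 4·7; 2·(-3) + 4·4 + (-5)·7; 3·(-3) + 7·4 + (-2)·7) = (-5, -25, 5)
Gw2 = (60, -135, -200)
w2·Gw2 = (-5)·60 + (-25)·(-135) + 5·(-200) = 2075; w2·w2 = (-5)·(-5) + (-25)·(-25) + 5·5 = 675
λ ≈ 2075/675 = 3.0741

3.0741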